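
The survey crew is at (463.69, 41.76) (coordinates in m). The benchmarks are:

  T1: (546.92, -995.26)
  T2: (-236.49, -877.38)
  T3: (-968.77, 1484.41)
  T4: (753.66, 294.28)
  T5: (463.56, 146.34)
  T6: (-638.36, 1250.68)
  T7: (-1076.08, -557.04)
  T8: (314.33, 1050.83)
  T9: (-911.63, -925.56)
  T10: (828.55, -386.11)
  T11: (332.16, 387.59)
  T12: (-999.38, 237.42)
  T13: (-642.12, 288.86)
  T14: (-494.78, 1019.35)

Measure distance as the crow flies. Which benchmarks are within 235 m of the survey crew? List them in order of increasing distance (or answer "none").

T5

Distances from (463.69, 41.76):
T1: 1040.35 m
T2: 1155.45 m
T3: 2033.02 m
T4: 384.51 m
T5: 104.58 m
T6: 1635.85 m
T7: 1652.11 m
T8: 1020.06 m
T9: 1681.43 m
T10: 562.31 m
T11: 370.00 m
T12: 1476.10 m
T13: 1133.08 m
T14: 1369.07 m
Threshold 235 m: T5 (104.58 m) is within range.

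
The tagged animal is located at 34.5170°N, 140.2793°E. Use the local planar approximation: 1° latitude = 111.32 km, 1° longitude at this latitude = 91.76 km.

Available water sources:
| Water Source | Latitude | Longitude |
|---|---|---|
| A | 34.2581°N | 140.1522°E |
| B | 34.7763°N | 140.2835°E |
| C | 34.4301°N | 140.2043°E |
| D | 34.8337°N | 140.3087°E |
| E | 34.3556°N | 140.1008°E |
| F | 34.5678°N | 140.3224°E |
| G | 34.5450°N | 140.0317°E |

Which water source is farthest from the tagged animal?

D

Distances from 34.5170°N, 140.2793°E:
A: √((-0.2589·111.32)² + (-0.1271·91.76)²) = √(830.635515 + 136.018478) = 31.0911 km
B: √((0.2593·111.32)² + (0.0042·91.76)²) = √(833.204159 + 0.148527) = 28.8678 km
C: √((-0.0869·111.32)² + (-0.0750·91.76)²) = √(93.580626 + 47.361924) = 11.8719 km
D: √((0.3167·111.32)² + (0.0294·91.76)²) = √(1242.918127 + 7.277823) = 35.3581 km
E: √((-0.1614·111.32)² + (-0.1785·91.76)²) = √(322.814814 + 268.276882) = 24.3124 km
F: √((0.0508·111.32)² + (0.0431·91.76)²) = √(31.979658 + 15.640886) = 6.9008 km
G: √((0.0280·111.32)² + (-0.2476·91.76)²) = √(9.715440 + 516.188221) = 22.9326 km
Maximum: D at 35.3581 km.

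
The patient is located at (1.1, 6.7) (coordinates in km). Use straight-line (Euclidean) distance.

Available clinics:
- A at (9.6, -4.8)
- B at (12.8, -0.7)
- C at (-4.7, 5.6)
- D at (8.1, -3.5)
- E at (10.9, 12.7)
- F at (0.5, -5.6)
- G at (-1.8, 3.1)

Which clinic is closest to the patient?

Distances from (1.1, 6.7):
A: √((8.5)² + (-11.5)²) = √(72.250 + 132.250) = 14.3 km
B: √((11.7)² + (-7.4)²) = √(136.890 + 54.760) = 13.8 km
C: √((-5.8)² + (-1.1)²) = √(33.640 + 1.210) = 5.9 km
D: √((7.0)² + (-10.2)²) = √(49.000 + 104.040) = 12.4 km
E: √((9.8)² + (6.0)²) = √(96.040 + 36.000) = 11.5 km
F: √((-0.6)² + (-12.3)²) = √(0.360 + 151.290) = 12.3 km
G: √((-2.9)² + (-3.6)²) = √(8.410 + 12.960) = 4.6 km
Minimum: G at 4.6 km.

G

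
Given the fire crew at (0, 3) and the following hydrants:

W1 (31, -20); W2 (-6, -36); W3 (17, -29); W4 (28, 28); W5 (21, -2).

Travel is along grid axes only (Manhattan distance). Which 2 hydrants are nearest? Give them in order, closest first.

W5, W2

Distances from (0, 3):
W1: |31| + |-23| = 31 + 23 = 54
W2: |-6| + |-39| = 6 + 39 = 45
W3: |17| + |-32| = 17 + 32 = 49
W4: |28| + |25| = 28 + 25 = 53
W5: |21| + |-5| = 21 + 5 = 26
Sorted: W5 (26) < W2 (45) < W3 (49) < W4 (53) < …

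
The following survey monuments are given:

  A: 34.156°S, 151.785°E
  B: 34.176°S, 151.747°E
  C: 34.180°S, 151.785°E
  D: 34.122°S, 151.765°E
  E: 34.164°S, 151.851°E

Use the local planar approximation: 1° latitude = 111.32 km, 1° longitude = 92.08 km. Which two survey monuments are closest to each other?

Pairwise distances:
A–C: 2.672 km
B–C: 3.527 km
A–B: 4.147 km
A–D: 4.209 km
A–E: 6.142 km
B–D: 6.236 km
C–E: 6.333 km
C–D: 6.714 km
D–E: 9.196 km
B–E: 9.669 km
Closest pair: A–C at 2.672 km.

A and C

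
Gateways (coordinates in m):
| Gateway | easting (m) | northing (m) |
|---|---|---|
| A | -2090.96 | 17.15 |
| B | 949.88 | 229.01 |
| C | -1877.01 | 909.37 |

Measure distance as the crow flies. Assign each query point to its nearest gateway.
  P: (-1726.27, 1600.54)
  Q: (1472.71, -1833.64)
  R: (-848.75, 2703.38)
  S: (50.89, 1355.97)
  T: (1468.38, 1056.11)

P at (-1726.27, 1600.54):
  A: √((-364.69)² + (-1583.39)²) = √(132998.7961 + 2507123.8921) = 1624.85 m
  B: √((2676.15)² + (-1371.53)²) = √(7161778.8225 + 1881094.5409) = 3007.14 m
  C: √((-150.74)² + (-691.17)²) = √(22722.5476 + 477715.9689) = 707.42 m
  → nearest: C (707.42 m)
Q at (1472.71, -1833.64):
  A: √((-3563.67)² + (1850.79)²) = √(12699743.8689 + 3425423.6241) = 4015.62 m
  B: √((-522.83)² + (2062.65)²) = √(273351.2089 + 4254525.0225) = 2127.88 m
  C: √((-3349.72)² + (2743.01)²) = √(11220624.0784 + 7524103.8601) = 4329.52 m
  → nearest: B (2127.88 m)
R at (-848.75, 2703.38):
  A: √((-1242.21)² + (-2686.23)²) = √(1543085.6841 + 7215831.6129) = 2959.55 m
  B: √((1798.63)² + (-2474.37)²) = √(3235069.8769 + 6122506.8969) = 3059.02 m
  C: √((-1028.26)² + (-1794.01)²) = √(1057318.6276 + 3218471.8801) = 2067.80 m
  → nearest: C (2067.80 m)
S at (50.89, 1355.97):
  A: √((-2141.85)² + (-1338.82)²) = √(4587521.4225 + 1792438.9924) = 2525.86 m
  B: √((898.99)² + (-1126.96)²) = √(808183.0201 + 1270038.8416) = 1441.60 m
  C: √((-1927.90)² + (-446.60)²) = √(3716798.4100 + 199451.5600) = 1978.95 m
  → nearest: B (1441.60 m)
T at (1468.38, 1056.11):
  A: √((-3559.34)² + (-1038.96)²) = √(12668901.2356 + 1079437.8816) = 3707.88 m
  B: √((-518.50)² + (-827.10)²) = √(268842.2500 + 684094.4100) = 976.18 m
  C: √((-3345.39)² + (-146.74)²) = √(11191634.2521 + 21532.6276) = 3348.61 m
  → nearest: B (976.18 m)

P→C; Q→B; R→C; S→B; T→B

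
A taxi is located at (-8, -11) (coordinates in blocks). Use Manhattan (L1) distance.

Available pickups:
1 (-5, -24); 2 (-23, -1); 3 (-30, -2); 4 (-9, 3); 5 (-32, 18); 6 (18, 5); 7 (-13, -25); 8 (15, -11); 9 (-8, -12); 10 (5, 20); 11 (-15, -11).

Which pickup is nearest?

Distances from (-8, -11):
1: |3| + |-13| = 3 + 13 = 16 blocks
2: |-15| + |10| = 15 + 10 = 25 blocks
3: |-22| + |9| = 22 + 9 = 31 blocks
4: |-1| + |14| = 1 + 14 = 15 blocks
5: |-24| + |29| = 24 + 29 = 53 blocks
6: |26| + |16| = 26 + 16 = 42 blocks
7: |-5| + |-14| = 5 + 14 = 19 blocks
8: |23| + |0| = 23 + 0 = 23 blocks
9: |0| + |-1| = 0 + 1 = 1 blocks
10: |13| + |31| = 13 + 31 = 44 blocks
11: |-7| + |0| = 7 + 0 = 7 blocks
Minimum: 9 at 1 blocks.

9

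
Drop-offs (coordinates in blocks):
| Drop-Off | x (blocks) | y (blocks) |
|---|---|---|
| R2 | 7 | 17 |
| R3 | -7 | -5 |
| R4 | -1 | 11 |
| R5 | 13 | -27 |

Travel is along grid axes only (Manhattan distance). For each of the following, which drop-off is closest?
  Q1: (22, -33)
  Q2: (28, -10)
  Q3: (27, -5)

Q1 at (22, -33):
  R2: |-15| + |50| = 15 + 50 = 65 blocks
  R3: |-29| + |28| = 29 + 28 = 57 blocks
  R4: |-23| + |44| = 23 + 44 = 67 blocks
  R5: |-9| + |6| = 9 + 6 = 15 blocks
  → nearest: R5 (15 blocks)
Q2 at (28, -10):
  R2: |-21| + |27| = 21 + 27 = 48 blocks
  R3: |-35| + |5| = 35 + 5 = 40 blocks
  R4: |-29| + |21| = 29 + 21 = 50 blocks
  R5: |-15| + |-17| = 15 + 17 = 32 blocks
  → nearest: R5 (32 blocks)
Q3 at (27, -5):
  R2: |-20| + |22| = 20 + 22 = 42 blocks
  R3: |-34| + |0| = 34 + 0 = 34 blocks
  R4: |-28| + |16| = 28 + 16 = 44 blocks
  R5: |-14| + |-22| = 14 + 22 = 36 blocks
  → nearest: R3 (34 blocks)

Q1→R5; Q2→R5; Q3→R3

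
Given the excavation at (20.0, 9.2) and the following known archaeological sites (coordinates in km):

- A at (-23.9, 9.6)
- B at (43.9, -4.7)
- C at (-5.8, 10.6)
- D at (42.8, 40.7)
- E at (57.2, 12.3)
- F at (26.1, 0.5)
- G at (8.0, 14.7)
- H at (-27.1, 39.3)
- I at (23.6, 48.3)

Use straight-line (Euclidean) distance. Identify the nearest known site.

F

Distances from (20.0, 9.2):
A: √((-43.9)² + (0.4)²) = √(1927.210 + 0.160) = 43.9 km
B: √((23.9)² + (-13.9)²) = √(571.210 + 193.210) = 27.6 km
C: √((-25.8)² + (1.4)²) = √(665.640 + 1.960) = 25.8 km
D: √((22.8)² + (31.5)²) = √(519.840 + 992.250) = 38.9 km
E: √((37.2)² + (3.1)²) = √(1383.840 + 9.610) = 37.3 km
F: √((6.1)² + (-8.7)²) = √(37.210 + 75.690) = 10.6 km
G: √((-12.0)² + (5.5)²) = √(144.000 + 30.250) = 13.2 km
H: √((-47.1)² + (30.1)²) = √(2218.410 + 906.010) = 55.9 km
I: √((3.6)² + (39.1)²) = √(12.960 + 1528.810) = 39.3 km
Minimum: F at 10.6 km.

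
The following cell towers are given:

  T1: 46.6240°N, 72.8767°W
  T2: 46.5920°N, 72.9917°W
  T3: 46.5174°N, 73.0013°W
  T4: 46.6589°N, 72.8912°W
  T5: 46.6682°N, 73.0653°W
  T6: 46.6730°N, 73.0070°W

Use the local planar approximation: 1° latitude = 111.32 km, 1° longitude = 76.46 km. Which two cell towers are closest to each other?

T1 and T4

Pairwise distances:
T1–T2: √((-0.0320·111.32)² + (-0.1150·76.46)²) = √(12.689554 + 77.315090) = 9.4871 km
T1–T3: √((-0.1066·111.32)² + (-0.1246·76.46)²) = √(140.818854 + 90.762128) = 15.2178 km
T1–T4: √((0.0349·111.32)² + (-0.0145·76.46)²) = √(15.093753 + 1.229149) = 4.0402 km
T1–T5: √((0.0442·111.32)² + (-0.1886·76.46)²) = √(24.209785 + 207.946667) = 15.2367 km
T1–T6: √((0.0490·111.32)² + (-0.1303·76.46)²) = √(29.753534 + 99.256148) = 11.3582 km
T2–T3: √((-0.0746·111.32)² + (-0.0096·76.46)²) = √(68.964255 + 0.538779) = 8.3368 km
T2–T4: √((0.0669·111.32)² + (0.1005·76.46)²) = √(55.462396 + 59.047391) = 10.7009 km
T2–T5: √((0.0762·111.32)² + (-0.0736·76.46)²) = √(71.954231 + 31.668261) = 10.1795 km
T2–T6: √((0.0810·111.32)² + (-0.0153·76.46)²) = √(81.304846 + 1.368521) = 9.0925 km
T3–T4: √((0.1415·111.32)² + (0.1101·76.46)²) = √(248.118573 + 70.866866) = 17.8602 km
T3–T5: √((0.1508·111.32)² + (-0.0640·76.46)²) = √(281.805249 + 23.945755) = 17.4857 km
T3–T6: √((0.1556·111.32)² + (-0.0057·76.46)²) = √(300.030621 + 0.189941) = 17.3269 km
T4–T5: √((0.0093·111.32)² + (-0.1741·76.46)²) = √(1.071796 + 177.200984) = 13.3519 km
T4–T6: √((0.0141·111.32)² + (-0.1158·76.46)²) = √(2.463682 + 78.394520) = 8.9921 km
T5–T6: √((0.0048·111.32)² + (0.0583·76.46)²) = √(0.285515 + 19.870358) = 4.4895 km
Closest pair: T1–T4 at 4.0402 km.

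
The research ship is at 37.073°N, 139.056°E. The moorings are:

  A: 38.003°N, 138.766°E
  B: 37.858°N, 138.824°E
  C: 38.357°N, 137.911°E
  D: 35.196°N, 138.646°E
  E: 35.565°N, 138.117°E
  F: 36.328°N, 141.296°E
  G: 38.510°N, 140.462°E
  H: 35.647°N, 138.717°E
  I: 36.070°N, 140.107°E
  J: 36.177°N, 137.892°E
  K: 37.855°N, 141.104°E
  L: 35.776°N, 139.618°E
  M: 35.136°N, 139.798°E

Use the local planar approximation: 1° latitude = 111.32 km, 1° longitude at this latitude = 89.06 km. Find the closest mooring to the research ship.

Distances from 37.073°N, 139.056°E:
A: √((0.930·111.32)² + (-0.290·89.06)²) = √(10717.96396 + 667.05459) = 106.701 km
B: √((0.785·111.32)² + (-0.232·89.06)²) = √(7636.34795 + 426.91494) = 89.796 km
C: √((1.284·111.32)² + (-1.145·89.06)²) = √(20430.37992 + 10398.63549) = 175.582 km
D: √((-1.877·111.32)² + (-0.410·89.06)²) = √(43659.11626 + 1333.31601) = 212.114 km
E: √((-1.508·111.32)² + (-0.939·89.06)²) = √(28180.52491 + 6993.53200) = 187.547 km
F: √((-0.745·111.32)² + (2.240·89.06)²) = √(6877.94884 + 39798.01563) = 216.046 km
G: √((1.437·111.32)² + (1.406·89.06)²) = √(25589.38990 + 15679.63768) = 203.148 km
H: √((-1.426·111.32)² + (-0.339·89.06)²) = √(25199.12416 + 911.51701) = 161.588 km
I: √((-1.003·111.32)² + (1.051·89.06)²) = √(12466.60678 + 8761.34564) = 145.698 km
J: √((-0.896·111.32)² + (-1.164·89.06)²) = √(9948.61019 + 10746.60638) = 143.858 km
K: √((0.782·111.32)² + (2.048·89.06)²) = √(7578.09249 + 33267.89225) = 202.104 km
L: √((-1.297·111.32)² + (0.562·89.06)²) = √(20846.17347 + 2505.17467) = 152.811 km
M: √((-1.937·111.32)² + (0.742·89.06)²) = √(46494.93413 + 4366.89945) = 225.526 km
Minimum: B at 89.796 km.

B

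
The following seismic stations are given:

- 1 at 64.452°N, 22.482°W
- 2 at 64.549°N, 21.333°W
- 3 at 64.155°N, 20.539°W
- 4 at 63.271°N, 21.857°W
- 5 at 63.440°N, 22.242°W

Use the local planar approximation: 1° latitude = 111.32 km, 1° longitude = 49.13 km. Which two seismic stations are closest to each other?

4 and 5

Pairwise distances:
4–5: √((0.169·111.32)² + (-0.385·49.13)²) = √(353.93198 + 357.77912) = 26.678 km
1–2: √((0.097·111.32)² + (1.149·49.13)²) = √(116.59767 + 3186.64427) = 57.474 km
2–3: √((-0.394·111.32)² + (0.794·49.13)²) = √(1923.70662 + 1521.71925) = 58.698 km
1–3: √((-0.297·111.32)² + (1.943·49.13)²) = √(1093.09849 + 9112.53332) = 101.023 km
1–5: √((-1.012·111.32)² + (0.240·49.13)²) = √(12691.33829 + 139.03240) = 113.271 km
3–5: √((-0.715·111.32)² + (-1.703·49.13)²) = √(6335.17300 + 7000.39949) = 115.480 km
3–4: √((-0.884·111.32)² + (-1.318·49.13)²) = √(9683.91403 + 4192.99504) = 117.800 km
2–5: √((-1.109·111.32)² + (-0.909·49.13)²) = √(15240.86049 + 1994.44147) = 131.283 km
1–4: √((-1.181·111.32)² + (0.625·49.13)²) = √(17284.07693 + 942.87379) = 135.007 km
2–4: √((-1.278·111.32)² + (-0.524·49.13)²) = √(20239.88791 + 662.75971) = 144.577 km
Closest pair: 4–5 at 26.678 km.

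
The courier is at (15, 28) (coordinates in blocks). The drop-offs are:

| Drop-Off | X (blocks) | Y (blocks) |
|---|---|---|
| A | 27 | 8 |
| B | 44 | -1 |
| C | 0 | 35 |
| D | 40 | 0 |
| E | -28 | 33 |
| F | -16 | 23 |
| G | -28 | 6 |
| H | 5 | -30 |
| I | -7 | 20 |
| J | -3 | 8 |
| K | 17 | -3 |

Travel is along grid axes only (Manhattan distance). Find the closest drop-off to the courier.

Distances from (15, 28):
A: |12| + |-20| = 12 + 20 = 32 blocks
B: |29| + |-29| = 29 + 29 = 58 blocks
C: |-15| + |7| = 15 + 7 = 22 blocks
D: |25| + |-28| = 25 + 28 = 53 blocks
E: |-43| + |5| = 43 + 5 = 48 blocks
F: |-31| + |-5| = 31 + 5 = 36 blocks
G: |-43| + |-22| = 43 + 22 = 65 blocks
H: |-10| + |-58| = 10 + 58 = 68 blocks
I: |-22| + |-8| = 22 + 8 = 30 blocks
J: |-18| + |-20| = 18 + 20 = 38 blocks
K: |2| + |-31| = 2 + 31 = 33 blocks
Minimum: C at 22 blocks.

C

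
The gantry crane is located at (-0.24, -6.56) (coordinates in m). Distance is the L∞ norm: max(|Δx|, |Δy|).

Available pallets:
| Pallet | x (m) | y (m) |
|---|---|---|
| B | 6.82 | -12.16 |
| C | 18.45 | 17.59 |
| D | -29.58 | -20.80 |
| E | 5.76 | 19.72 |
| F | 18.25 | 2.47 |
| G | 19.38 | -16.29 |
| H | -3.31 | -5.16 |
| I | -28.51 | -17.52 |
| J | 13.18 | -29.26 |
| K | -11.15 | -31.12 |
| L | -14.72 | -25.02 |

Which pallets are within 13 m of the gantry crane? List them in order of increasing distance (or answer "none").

H, B

Distances from (-0.24, -6.56):
B: max(|7.06|, |-5.60|) = 7.06 m
C: max(|18.69|, |24.15|) = 24.15 m
D: max(|-29.34|, |-14.24|) = 29.34 m
E: max(|6.00|, |26.28|) = 26.28 m
F: max(|18.49|, |9.03|) = 18.49 m
G: max(|19.62|, |-9.73|) = 19.62 m
H: max(|-3.07|, |1.40|) = 3.07 m
I: max(|-28.27|, |-10.96|) = 28.27 m
J: max(|13.42|, |-22.70|) = 22.70 m
K: max(|-10.91|, |-24.56|) = 24.56 m
L: max(|-14.48|, |-18.46|) = 18.46 m
Threshold 13 m: H (3.07 m), B (7.06 m) are within range.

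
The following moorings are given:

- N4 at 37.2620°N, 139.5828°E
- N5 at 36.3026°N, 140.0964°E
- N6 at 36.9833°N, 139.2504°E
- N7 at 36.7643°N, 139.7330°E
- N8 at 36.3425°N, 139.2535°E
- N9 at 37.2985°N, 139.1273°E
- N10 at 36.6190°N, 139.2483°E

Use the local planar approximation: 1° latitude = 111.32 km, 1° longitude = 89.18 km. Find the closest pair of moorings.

N8 and N10

Pairwise distances:
N4–N5: √((-0.9594·111.32)² + (0.5136·89.18)²) = √(11406.327149 + 2097.900885) = 116.2077 km
N4–N6: √((-0.2787·111.32)² + (-0.3324·89.18)²) = √(962.543427 + 878.733061) = 42.9101 km
N4–N7: √((-0.4977·111.32)² + (0.1502·89.18)²) = √(3069.599227 + 179.421631) = 57.0002 km
N4–N8: √((-0.9195·111.32)² + (-0.3293·89.18)²) = √(10477.311654 + 862.419162) = 106.4882 km
N4–N9: √((0.0365·111.32)² + (-0.4555·89.18)²) = √(16.509432 + 1650.105450) = 40.8242 km
N4–N10: √((-0.6430·111.32)² + (-0.3345·89.18)²) = √(5123.518883 + 889.871259) = 77.5461 km
N5–N6: √((0.6807·111.32)² + (-0.8460·89.18)²) = √(5741.930037 + 5692.141166) = 106.9302 km
N5–N7: √((0.4617·111.32)² + (-0.3634·89.18)²) = √(2641.594456 + 1050.279242) = 60.7608 km
N5–N8: √((0.0399·111.32)² + (-0.8429·89.18)²) = √(19.728415 + 5650.502140) = 75.3009 km
N5–N9: √((0.9959·111.32)² + (-0.9691·89.18)²) = √(12290.735144 + 7469.166199) = 140.5699 km
N5–N10: √((0.3164·111.32)² + (-0.8481·89.18)²) = √(1240.564488 + 5720.435096) = 83.4326 km
N6–N7: √((-0.2190·111.32)² + (0.4826·89.18)²) = √(594.339542 + 1852.292512) = 49.4634 km
N6–N8: √((-0.6408·111.32)² + (0.0031·89.18)²) = √(5088.519012 + 0.076429) = 71.3344 km
N6–N9: √((0.3152·111.32)² + (-0.1231·89.18)²) = √(1231.172235 + 120.517757) = 36.7653 km
N6–N10: √((-0.3643·111.32)² + (-0.0021·89.18)²) = √(1644.616859 + 0.035073) = 40.5543 km
N7–N8: √((-0.4218·111.32)² + (-0.4795·89.18)²) = √(2204.750989 + 1828.572394) = 63.5085 km
N7–N9: √((0.5342·111.32)² + (-0.6057·89.18)²) = √(3536.341216 + 2917.763475) = 80.3374 km
N7–N10: √((-0.1453·111.32)² + (-0.4847·89.18)²) = √(261.624026 + 1868.447827) = 46.1527 km
N8–N9: √((0.9560·111.32)² + (-0.1262·89.18)²) = √(11325.625056 + 126.664130) = 107.0154 km
N8–N10: √((0.2765·111.32)² + (-0.0052·89.18)²) = √(947.407169 + 0.215051) = 30.7835 km
N9–N10: √((-0.6795·111.32)² + (0.1210·89.18)²) = √(5721.703087 + 116.440933) = 76.4077 km
Closest pair: N8–N10 at 30.7835 km.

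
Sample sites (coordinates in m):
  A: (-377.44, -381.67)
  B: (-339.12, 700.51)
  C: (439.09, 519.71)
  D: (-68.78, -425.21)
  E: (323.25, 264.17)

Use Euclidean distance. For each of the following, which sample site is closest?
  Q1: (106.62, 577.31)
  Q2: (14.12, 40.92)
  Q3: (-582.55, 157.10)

Q1 at (106.62, 577.31):
  A: 1074.22 m
  B: 462.45 m
  C: 337.42 m
  D: 1017.75 m
  E: 380.77 m
  → nearest: C (337.42 m)
Q2 at (14.12, 40.92):
  A: 576.11 m
  B: 748.22 m
  C: 640.19 m
  D: 473.44 m
  E: 381.32 m
  → nearest: E (381.32 m)
Q3 at (-582.55, 157.10):
  A: 576.49 m
  B: 595.44 m
  C: 1084.08 m
  D: 776.56 m
  E: 912.11 m
  → nearest: A (576.49 m)

Q1→C; Q2→E; Q3→A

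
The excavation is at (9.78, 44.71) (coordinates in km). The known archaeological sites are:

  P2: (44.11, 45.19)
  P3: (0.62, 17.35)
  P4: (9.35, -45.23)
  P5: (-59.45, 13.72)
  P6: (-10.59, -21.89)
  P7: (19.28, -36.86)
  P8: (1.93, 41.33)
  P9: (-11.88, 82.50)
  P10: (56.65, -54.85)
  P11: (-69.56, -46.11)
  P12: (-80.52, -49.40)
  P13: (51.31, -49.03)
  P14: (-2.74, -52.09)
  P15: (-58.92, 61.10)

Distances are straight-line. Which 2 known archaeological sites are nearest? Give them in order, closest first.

P8, P3

Distances from (9.78, 44.71):
P2: √((34.33)² + (0.48)²) = √(1178.5489 + 0.2304) = 34.33 km
P3: √((-9.16)² + (-27.36)²) = √(83.9056 + 748.5696) = 28.85 km
P4: √((-0.43)² + (-89.94)²) = √(0.1849 + 8089.2036) = 89.94 km
P5: √((-69.23)² + (-30.99)²) = √(4792.7929 + 960.3801) = 75.85 km
P6: √((-20.37)² + (-66.60)²) = √(414.9369 + 4435.5600) = 69.65 km
P7: √((9.50)² + (-81.57)²) = √(90.2500 + 6653.6649) = 82.12 km
P8: √((-7.85)² + (-3.38)²) = √(61.6225 + 11.4244) = 8.55 km
P9: √((-21.66)² + (37.79)²) = √(469.1556 + 1428.0841) = 43.56 km
P10: √((46.87)² + (-99.56)²) = √(2196.7969 + 9912.1936) = 110.04 km
P11: √((-79.34)² + (-90.82)²) = √(6294.8356 + 8248.2724) = 120.59 km
P12: √((-90.30)² + (-94.11)²) = √(8154.0900 + 8856.6921) = 130.43 km
P13: √((41.53)² + (-93.74)²) = √(1724.7409 + 8787.1876) = 102.53 km
P14: √((-12.52)² + (-96.80)²) = √(156.7504 + 9370.2400) = 97.61 km
P15: √((-68.70)² + (16.39)²) = √(4719.6900 + 268.6321) = 70.63 km
Sorted: P8 (8.55 km) < P3 (28.85 km) < P2 (34.33 km) < P9 (43.56 km) < …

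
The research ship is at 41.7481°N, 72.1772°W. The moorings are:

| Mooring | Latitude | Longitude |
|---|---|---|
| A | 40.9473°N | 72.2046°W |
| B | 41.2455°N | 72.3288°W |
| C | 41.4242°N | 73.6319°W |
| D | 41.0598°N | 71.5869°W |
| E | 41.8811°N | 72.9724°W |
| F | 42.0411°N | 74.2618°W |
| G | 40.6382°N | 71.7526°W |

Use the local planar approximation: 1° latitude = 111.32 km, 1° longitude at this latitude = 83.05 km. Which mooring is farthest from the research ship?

Distances from 41.7481°N, 72.1772°W:
A: √((-0.8008·111.32)² + (-0.0274·83.05)²) = √(7946.841009 + 5.178219) = 89.1741 km
B: √((-0.5026·111.32)² + (-0.1516·83.05)²) = √(3130.338941 + 158.517669) = 57.3486 km
C: √((-0.3239·111.32)² + (-1.4547·83.05)²) = √(1300.074654 + 14595.741101) = 126.0786 km
D: √((-0.6883·111.32)² + (0.5903·83.05)²) = √(5870.862844 + 2403.393266) = 90.9629 km
E: √((0.1330·111.32)² + (-0.7952·83.05)²) = √(219.204607 + 4361.461231) = 67.6806 km
F: √((0.2930·111.32)² + (-2.0846·83.05)²) = √(1063.853033 + 29972.622264) = 176.1717 km
G: √((-1.1099·111.32)² + (0.4246·83.05)²) = √(15265.607719 + 1243.481285) = 128.4877 km
Maximum: F at 176.1717 km.

F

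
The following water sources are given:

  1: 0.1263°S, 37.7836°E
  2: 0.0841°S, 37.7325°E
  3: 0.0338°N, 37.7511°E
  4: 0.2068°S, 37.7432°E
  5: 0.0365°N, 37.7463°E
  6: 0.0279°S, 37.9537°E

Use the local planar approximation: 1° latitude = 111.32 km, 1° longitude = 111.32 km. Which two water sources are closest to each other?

Pairwise distances:
3–5: 0.6131 km
1–2: 7.3775 km
1–4: 10.0265 km
2–3: 13.2870 km
2–5: 13.5128 km
2–4: 13.7108 km
1–3: 18.1858 km
1–5: 18.5925 km
1–6: 21.8756 km
3–6: 23.5761 km
5–6: 24.1752 km
2–6: 25.4063 km
3–4: 26.7980 km
4–5: 27.0864 km
4–6: 30.7524 km
Closest pair: 3–5 at 0.6131 km.

3 and 5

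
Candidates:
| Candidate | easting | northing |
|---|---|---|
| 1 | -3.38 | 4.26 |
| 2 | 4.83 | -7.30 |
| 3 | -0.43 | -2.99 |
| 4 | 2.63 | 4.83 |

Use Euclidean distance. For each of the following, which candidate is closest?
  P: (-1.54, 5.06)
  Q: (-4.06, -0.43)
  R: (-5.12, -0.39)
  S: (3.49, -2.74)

P at (-1.54, 5.06):
  1: √((-1.84)² + (-0.80)²) = √(3.3856 + 0.6400) = 2.01
  2: √((6.37)² + (-12.36)²) = √(40.5769 + 152.7696) = 13.90
  3: √((1.11)² + (-8.05)²) = √(1.2321 + 64.8025) = 8.13
  4: √((4.17)² + (-0.23)²) = √(17.3889 + 0.0529) = 4.18
  → nearest: 1 (2.01)
Q at (-4.06, -0.43):
  1: √((0.68)² + (4.69)²) = √(0.4624 + 21.9961) = 4.74
  2: √((8.89)² + (-6.87)²) = √(79.0321 + 47.1969) = 11.24
  3: √((3.63)² + (-2.56)²) = √(13.1769 + 6.5536) = 4.44
  4: √((6.69)² + (5.26)²) = √(44.7561 + 27.6676) = 8.51
  → nearest: 3 (4.44)
R at (-5.12, -0.39):
  1: √((1.74)² + (4.65)²) = √(3.0276 + 21.6225) = 4.96
  2: √((9.95)² + (-6.91)²) = √(99.0025 + 47.7481) = 12.11
  3: √((4.69)² + (-2.60)²) = √(21.9961 + 6.7600) = 5.36
  4: √((7.75)² + (5.22)²) = √(60.0625 + 27.2484) = 9.34
  → nearest: 1 (4.96)
S at (3.49, -2.74):
  1: √((-6.87)² + (7.00)²) = √(47.1969 + 49.0000) = 9.81
  2: √((1.34)² + (-4.56)²) = √(1.7956 + 20.7936) = 4.75
  3: √((-3.92)² + (-0.25)²) = √(15.3664 + 0.0625) = 3.93
  4: √((-0.86)² + (7.57)²) = √(0.7396 + 57.3049) = 7.62
  → nearest: 3 (3.93)

P→1; Q→3; R→1; S→3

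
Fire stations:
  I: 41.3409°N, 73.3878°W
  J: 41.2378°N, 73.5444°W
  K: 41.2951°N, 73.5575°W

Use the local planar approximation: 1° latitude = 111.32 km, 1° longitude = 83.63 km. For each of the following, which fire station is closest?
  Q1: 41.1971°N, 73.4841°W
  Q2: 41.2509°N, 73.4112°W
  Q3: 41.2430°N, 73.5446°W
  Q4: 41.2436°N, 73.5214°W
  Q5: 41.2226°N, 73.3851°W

Q1→J; Q2→I; Q3→J; Q4→J; Q5→I

Q1 at 41.1971°N, 73.4841°W:
  I: √((0.1438·111.32)² + (0.0963·83.63)²) = √(256.250173 + 64.859974) = 17.9195 km
  J: √((0.0407·111.32)² + (-0.0603·83.63)²) = √(20.527460 + 25.430729) = 6.7792 km
  K: √((0.0980·111.32)² + (-0.0734·83.63)²) = √(119.014136 + 37.680470) = 12.5178 km
  → nearest: J (6.7792 km)
Q2 at 41.2509°N, 73.4112°W:
  I: √((0.0900·111.32)² + (0.0234·83.63)²) = √(100.376353 + 3.829622) = 10.2081 km
  J: √((-0.0131·111.32)² + (-0.1332·83.63)²) = √(2.126616 + 124.088817) = 11.2346 km
  K: √((0.0442·111.32)² + (-0.1463·83.63)²) = √(24.209785 + 149.696913) = 13.1874 km
  → nearest: I (10.2081 km)
Q3 at 41.2430°N, 73.5446°W:
  I: √((0.0979·111.32)² + (0.1568·83.63)²) = √(118.771374 + 171.955595) = 17.0507 km
  J: √((-0.0052·111.32)² + (0.0002·83.63)²) = √(0.335084 + 0.000280) = 0.5791 km
  K: √((0.0521·111.32)² + (-0.0129·83.63)²) = √(33.637355 + 1.163868) = 5.8993 km
  → nearest: J (0.5791 km)
Q4 at 41.2436°N, 73.5214°W:
  I: √((0.0973·111.32)² + (0.1336·83.63)²) = √(117.320006 + 124.835214) = 15.5613 km
  J: √((-0.0058·111.32)² + (-0.0230·83.63)²) = √(0.416872 + 3.699814) = 2.0290 km
  K: √((0.0515·111.32)² + (-0.0361·83.63)²) = √(32.867060 + 9.114621) = 6.4793 km
  → nearest: J (2.0290 km)
Q5 at 41.2226°N, 73.3851°W:
  I: √((0.1183·111.32)² + (-0.0027·83.63)²) = √(173.426670 + 0.050986) = 13.1711 km
  J: √((0.0152·111.32)² + (-0.1593·83.63)²) = √(2.863081 + 177.482585) = 13.4293 km
  K: √((0.0725·111.32)² + (-0.1724·83.63)²) = √(65.136198 + 207.873303) = 16.5230 km
  → nearest: I (13.1711 km)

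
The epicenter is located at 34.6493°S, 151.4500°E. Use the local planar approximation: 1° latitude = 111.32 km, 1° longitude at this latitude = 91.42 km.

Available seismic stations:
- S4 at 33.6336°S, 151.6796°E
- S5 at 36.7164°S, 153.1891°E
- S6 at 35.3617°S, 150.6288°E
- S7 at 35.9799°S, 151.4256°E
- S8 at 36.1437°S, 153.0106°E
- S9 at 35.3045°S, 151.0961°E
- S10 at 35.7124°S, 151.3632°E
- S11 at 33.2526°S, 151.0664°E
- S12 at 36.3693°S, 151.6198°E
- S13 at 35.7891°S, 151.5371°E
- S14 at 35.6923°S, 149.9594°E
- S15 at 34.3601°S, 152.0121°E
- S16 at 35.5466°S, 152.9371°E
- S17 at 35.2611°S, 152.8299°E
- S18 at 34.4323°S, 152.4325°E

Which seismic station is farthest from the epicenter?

Distances from 34.6493°S, 151.4500°E:
S4: 114.9995 km
S5: 279.6923 km
S6: 109.2030 km
S7: 148.1392 km
S8: 219.1558 km
S9: 79.7906 km
S10: 118.6100 km
S11: 159.3865 km
S12: 192.0986 km
S13: 127.1321 km
S14: 179.0265 km
S15: 60.6389 km
S16: 168.7012 km
S17: 143.3608 km
S18: 93.0118 km
Maximum: S5 at 279.6923 km.

S5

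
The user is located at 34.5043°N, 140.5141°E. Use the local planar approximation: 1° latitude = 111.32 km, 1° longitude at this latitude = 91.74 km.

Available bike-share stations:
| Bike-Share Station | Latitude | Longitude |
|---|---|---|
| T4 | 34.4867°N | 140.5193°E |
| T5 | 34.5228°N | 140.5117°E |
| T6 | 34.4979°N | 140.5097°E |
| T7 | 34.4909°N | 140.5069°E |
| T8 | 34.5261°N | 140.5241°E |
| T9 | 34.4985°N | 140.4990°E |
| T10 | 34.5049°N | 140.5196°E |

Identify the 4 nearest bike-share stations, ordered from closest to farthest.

Distances from 34.5043°N, 140.5141°E:
T4: 2.0165 km
T5: 2.0712 km
T6: 0.8189 km
T7: 1.6314 km
T8: 2.5944 km
T9: 1.5284 km
T10: 0.5090 km
Sorted: T10 (0.5090 km) < T6 (0.8189 km) < T9 (1.5284 km) < T7 (1.6314 km) < T4 (2.0165 km) < T5 (2.0712 km) < …

T10, T6, T9, T7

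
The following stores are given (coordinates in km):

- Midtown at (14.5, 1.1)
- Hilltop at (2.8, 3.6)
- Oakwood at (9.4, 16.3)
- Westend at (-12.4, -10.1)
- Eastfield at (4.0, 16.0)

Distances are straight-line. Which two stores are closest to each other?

Oakwood and Eastfield

Pairwise distances:
Midtown–Hilltop: √((-11.7)² + (2.5)²) = √(136.890 + 6.250) = 12.0 km
Midtown–Oakwood: √((-5.1)² + (15.2)²) = √(26.010 + 231.040) = 16.0 km
Midtown–Westend: √((-26.9)² + (-11.2)²) = √(723.610 + 125.440) = 29.1 km
Midtown–Eastfield: √((-10.5)² + (14.9)²) = √(110.250 + 222.010) = 18.2 km
Hilltop–Oakwood: √((6.6)² + (12.7)²) = √(43.560 + 161.290) = 14.3 km
Hilltop–Westend: √((-15.2)² + (-13.7)²) = √(231.040 + 187.690) = 20.5 km
Hilltop–Eastfield: √((1.2)² + (12.4)²) = √(1.440 + 153.760) = 12.5 km
Oakwood–Westend: √((-21.8)² + (-26.4)²) = √(475.240 + 696.960) = 34.2 km
Oakwood–Eastfield: √((-5.4)² + (-0.3)²) = √(29.160 + 0.090) = 5.4 km
Westend–Eastfield: √((16.4)² + (26.1)²) = √(268.960 + 681.210) = 30.8 km
Closest pair: Oakwood–Eastfield at 5.4 km.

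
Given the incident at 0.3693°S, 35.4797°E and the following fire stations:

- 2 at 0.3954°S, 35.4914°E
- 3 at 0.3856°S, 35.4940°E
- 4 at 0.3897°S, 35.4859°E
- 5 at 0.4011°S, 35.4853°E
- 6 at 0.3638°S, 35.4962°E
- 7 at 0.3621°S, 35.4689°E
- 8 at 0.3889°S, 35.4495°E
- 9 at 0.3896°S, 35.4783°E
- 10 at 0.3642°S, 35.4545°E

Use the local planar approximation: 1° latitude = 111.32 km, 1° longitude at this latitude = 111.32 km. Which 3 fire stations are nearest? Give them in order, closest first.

Distances from 0.3693°S, 35.4797°E:
2: 3.1840 km
3: 2.4138 km
4: 2.3735 km
5: 3.5944 km
6: 1.9361 km
7: 1.4449 km
8: 4.0078 km
9: 2.2652 km
10: 2.8621 km
Sorted: 7 (1.4449 km) < 6 (1.9361 km) < 9 (2.2652 km) < 4 (2.3735 km) < 3 (2.4138 km) < …

7, 6, 9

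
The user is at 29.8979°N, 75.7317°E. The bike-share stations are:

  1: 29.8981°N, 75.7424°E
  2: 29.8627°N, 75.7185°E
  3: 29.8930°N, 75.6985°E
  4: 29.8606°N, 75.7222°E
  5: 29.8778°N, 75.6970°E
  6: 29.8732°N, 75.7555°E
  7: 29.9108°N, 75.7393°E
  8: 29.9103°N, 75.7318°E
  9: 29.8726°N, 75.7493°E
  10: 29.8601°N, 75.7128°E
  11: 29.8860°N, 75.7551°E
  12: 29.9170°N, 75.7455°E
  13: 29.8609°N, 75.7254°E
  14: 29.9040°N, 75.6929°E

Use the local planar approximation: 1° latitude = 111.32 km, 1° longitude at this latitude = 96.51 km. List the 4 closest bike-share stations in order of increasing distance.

Distances from 29.8979°N, 75.7317°E:
1: √((0.0002·111.32)² + (0.0107·96.51)²) = √(0.000496 + 1.066380) = 1.0329 km
2: √((-0.0352·111.32)² + (-0.0132·96.51)²) = √(15.354360 + 1.622903) = 4.1203 km
3: √((-0.0049·111.32)² + (-0.0332·96.51)²) = √(0.297535 + 10.266462) = 3.2502 km
4: √((-0.0373·111.32)² + (-0.0095·96.51)²) = √(17.241064 + 0.840605) = 4.2523 km
5: √((-0.0201·111.32)² + (-0.0347·96.51)²) = √(5.006549 + 11.215111) = 4.0276 km
6: √((-0.0247·111.32)² + (0.0238·96.51)²) = √(7.560322 + 5.275924) = 3.5828 km
7: √((0.0129·111.32)² + (0.0076·96.51)²) = √(2.062176 + 0.537987) = 1.6125 km
8: √((0.0124·111.32)² + (0.0001·96.51)²) = √(1.905416 + 0.000093) = 1.3804 km
9: √((-0.0253·111.32)² + (0.0176·96.51)²) = √(7.932086 + 2.885160) = 3.2890 km
10: √((-0.0378·111.32)² + (-0.0189·96.51)²) = √(17.706389 + 3.327118) = 4.5862 km
11: √((-0.0119·111.32)² + (0.0234·96.51)²) = √(1.754851 + 5.100072) = 2.6182 km
12: √((0.0191·111.32)² + (0.0138·96.51)²) = √(4.520777 + 1.773792) = 2.5089 km
13: √((-0.0370·111.32)² + (-0.0063·96.51)²) = √(16.964843 + 0.369680) = 4.1635 km
14: √((0.0061·111.32)² + (-0.0388·96.51)²) = √(0.461112 + 14.021939) = 3.8057 km
Sorted: 1 (1.0329 km) < 8 (1.3804 km) < 7 (1.6125 km) < 12 (2.5089 km) < 11 (2.6182 km) < 3 (3.2502 km) < …

1, 8, 7, 12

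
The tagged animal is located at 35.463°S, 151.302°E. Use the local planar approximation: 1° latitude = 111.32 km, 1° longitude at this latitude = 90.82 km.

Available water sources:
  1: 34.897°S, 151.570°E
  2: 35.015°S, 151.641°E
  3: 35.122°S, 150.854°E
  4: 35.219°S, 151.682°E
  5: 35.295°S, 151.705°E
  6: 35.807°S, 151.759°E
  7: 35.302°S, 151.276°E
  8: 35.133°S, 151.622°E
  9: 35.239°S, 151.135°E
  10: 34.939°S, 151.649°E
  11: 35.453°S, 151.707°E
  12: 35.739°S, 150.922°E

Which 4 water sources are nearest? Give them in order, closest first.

7, 9, 11, 5

Distances from 35.463°S, 151.302°E:
1: √((0.566·111.32)² + (0.268·90.82)²) = √(3969.89717 + 592.42392) = 67.545 km
2: √((0.448·111.32)² + (0.339·90.82)²) = √(2487.15255 + 947.89971) = 58.609 km
3: √((0.341·111.32)² + (-0.448·90.82)²) = √(1440.97071 + 1655.46126) = 55.646 km
4: √((0.244·111.32)² + (0.380·90.82)²) = √(737.77859 + 1191.05053) = 43.918 km
5: √((0.168·111.32)² + (0.403·90.82)²) = √(349.75583 + 1339.59367) = 41.102 km
6: √((-0.344·111.32)² + (0.457·90.82)²) = √(1466.43656 + 1722.64344) = 56.472 km
7: √((0.161·111.32)² + (-0.026·90.82)²) = √(321.21672 + 5.57583) = 18.077 km
8: √((0.330·111.32)² + (0.320·90.82)²) = √(1349.50431 + 844.62309) = 46.842 km
9: √((0.224·111.32)² + (-0.167·90.82)²) = √(621.78814 + 230.03607) = 29.186 km
10: √((0.524·111.32)² + (0.347·90.82)²) = √(3402.58489 + 993.16623) = 66.300 km
11: √((0.010·111.32)² + (0.405·90.82)²) = √(1.23921 + 1352.92288) = 36.799 km
12: √((-0.276·111.32)² + (-0.380·90.82)²) = √(943.98384 + 1191.05053) = 46.206 km
Sorted: 7 (18.077 km) < 9 (29.186 km) < 11 (36.799 km) < 5 (41.102 km) < 4 (43.918 km) < 12 (46.206 km) < …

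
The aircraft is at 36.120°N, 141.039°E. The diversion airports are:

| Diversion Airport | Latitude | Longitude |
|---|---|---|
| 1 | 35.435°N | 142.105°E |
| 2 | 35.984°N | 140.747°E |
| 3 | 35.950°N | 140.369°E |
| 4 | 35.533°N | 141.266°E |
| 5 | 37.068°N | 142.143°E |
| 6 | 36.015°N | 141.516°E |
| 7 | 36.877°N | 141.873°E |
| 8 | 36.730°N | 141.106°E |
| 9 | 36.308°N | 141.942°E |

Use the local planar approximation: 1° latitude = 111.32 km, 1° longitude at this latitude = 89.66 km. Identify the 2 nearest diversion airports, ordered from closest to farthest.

Distances from 36.120°N, 141.039°E:
1: √((-0.685·111.32)² + (1.066·89.66)²) = √(5814.70302 + 9135.06998) = 122.269 km
2: √((-0.136·111.32)² + (-0.292·89.66)²) = √(229.20507 + 685.43010) = 30.243 km
3: √((-0.170·111.32)² + (-0.670·89.66)²) = √(358.13292 + 3608.66921) = 62.983 km
4: √((-0.587·111.32)² + (0.227·89.66)²) = √(4269.94811 + 414.23728) = 68.441 km
5: √((0.948·111.32)² + (1.104·89.66)²) = √(11136.86794 + 9797.95896) = 144.689 km
6: √((-0.105·111.32)² + (0.477·89.66)²) = √(136.62337 + 1829.08643) = 44.336 km
7: √((0.757·111.32)² + (0.834·89.66)²) = √(7101.30481 + 5591.51598) = 112.662 km
8: √((0.610·111.32)² + (0.067·89.66)²) = √(4611.11619 + 36.08669) = 68.170 km
9: √((0.188·111.32)² + (0.903·89.66)²) = √(437.98788 + 6555.00413) = 83.624 km
Sorted: 2 (30.243 km) < 6 (44.336 km) < 3 (62.983 km) < 8 (68.170 km) < …

2, 6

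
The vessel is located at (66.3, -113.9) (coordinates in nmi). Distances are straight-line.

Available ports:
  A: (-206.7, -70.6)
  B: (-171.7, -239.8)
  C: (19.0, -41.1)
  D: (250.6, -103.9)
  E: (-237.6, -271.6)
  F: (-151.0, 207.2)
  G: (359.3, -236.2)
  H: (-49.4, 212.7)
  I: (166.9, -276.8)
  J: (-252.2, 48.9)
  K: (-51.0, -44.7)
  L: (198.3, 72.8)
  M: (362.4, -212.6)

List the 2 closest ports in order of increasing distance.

Distances from (66.3, -113.9):
A: √((-273.0)² + (43.3)²) = √(74529.000 + 1874.890) = 276.4 nmi
B: √((-238.0)² + (-125.9)²) = √(56644.000 + 15850.810) = 269.2 nmi
C: √((-47.3)² + (72.8)²) = √(2237.290 + 5299.840) = 86.8 nmi
D: √((184.3)² + (10.0)²) = √(33966.490 + 100.000) = 184.6 nmi
E: √((-303.9)² + (-157.7)²) = √(92355.210 + 24869.290) = 342.4 nmi
F: √((-217.3)² + (321.1)²) = √(47219.290 + 103105.210) = 387.7 nmi
G: √((293.0)² + (-122.3)²) = √(85849.000 + 14957.290) = 317.5 nmi
H: √((-115.7)² + (326.6)²) = √(13386.490 + 106667.560) = 346.5 nmi
I: √((100.6)² + (-162.9)²) = √(10120.360 + 26536.410) = 191.5 nmi
J: √((-318.5)² + (162.8)²) = √(101442.250 + 26503.840) = 357.7 nmi
K: √((-117.3)² + (69.2)²) = √(13759.290 + 4788.640) = 136.2 nmi
L: √((132.0)² + (186.7)²) = √(17424.000 + 34856.890) = 228.7 nmi
M: √((296.1)² + (-98.7)²) = √(87675.210 + 9741.690) = 312.1 nmi
Sorted: C (86.8 nmi) < K (136.2 nmi) < D (184.6 nmi) < I (191.5 nmi) < …

C, K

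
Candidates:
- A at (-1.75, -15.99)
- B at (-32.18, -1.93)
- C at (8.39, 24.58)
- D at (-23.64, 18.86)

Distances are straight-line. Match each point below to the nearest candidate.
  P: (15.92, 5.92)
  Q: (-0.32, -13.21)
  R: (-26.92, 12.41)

P→C; Q→A; R→D

P at (15.92, 5.92):
  A: 28.15
  B: 48.74
  C: 20.12
  D: 41.62
  → nearest: C (20.12)
Q at (-0.32, -13.21):
  A: 3.13
  B: 33.80
  C: 38.78
  D: 39.65
  → nearest: A (3.13)
R at (-26.92, 12.41):
  A: 37.95
  B: 15.27
  C: 37.35
  D: 7.24
  → nearest: D (7.24)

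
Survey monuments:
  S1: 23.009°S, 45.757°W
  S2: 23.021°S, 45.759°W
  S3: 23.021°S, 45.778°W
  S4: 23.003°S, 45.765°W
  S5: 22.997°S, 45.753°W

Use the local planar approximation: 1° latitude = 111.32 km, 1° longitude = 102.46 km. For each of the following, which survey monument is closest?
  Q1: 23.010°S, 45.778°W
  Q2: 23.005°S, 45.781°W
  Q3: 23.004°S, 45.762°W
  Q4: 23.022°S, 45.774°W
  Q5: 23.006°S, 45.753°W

Q1 at 23.010°S, 45.778°W:
  S1: √((0.001·111.32)² + (0.021·102.46)²) = √(0.01239 + 4.62964) = 2.155 km
  S2: √((-0.011·111.32)² + (0.019·102.46)²) = √(1.49945 + 3.78980) = 2.300 km
  S3: √((-0.011·111.32)² + (0.000·102.46)²) = √(1.49945 + 0.00000) = 1.225 km
  S4: √((0.007·111.32)² + (0.013·102.46)²) = √(0.60721 + 1.77417) = 1.543 km
  S5: √((0.013·111.32)² + (0.025·102.46)²) = √(2.09427 + 6.56128) = 2.942 km
  → nearest: S3 (1.225 km)
Q2 at 23.005°S, 45.781°W:
  S1: √((-0.004·111.32)² + (0.024·102.46)²) = √(0.19827 + 6.04688) = 2.499 km
  S2: √((-0.016·111.32)² + (0.022·102.46)²) = √(3.17239 + 5.08106) = 2.873 km
  S3: √((-0.016·111.32)² + (0.003·102.46)²) = √(3.17239 + 0.09448) = 1.807 km
  S4: √((0.002·111.32)² + (0.016·102.46)²) = √(0.04957 + 2.68750) = 1.654 km
  S5: √((0.008·111.32)² + (0.028·102.46)²) = √(0.79310 + 8.23047) = 3.004 km
  → nearest: S4 (1.654 km)
Q3 at 23.004°S, 45.762°W:
  S1: √((-0.005·111.32)² + (0.005·102.46)²) = √(0.30980 + 0.26245) = 0.756 km
  S2: √((-0.017·111.32)² + (0.003·102.46)²) = √(3.58133 + 0.09448) = 1.917 km
  S3: √((-0.017·111.32)² + (-0.016·102.46)²) = √(3.58133 + 2.68750) = 2.504 km
  S4: √((0.001·111.32)² + (-0.003·102.46)²) = √(0.01239 + 0.09448) = 0.327 km
  S5: √((0.007·111.32)² + (0.009·102.46)²) = √(0.60721 + 0.85034) = 1.207 km
  → nearest: S4 (0.327 km)
Q4 at 23.022°S, 45.774°W:
  S1: √((0.013·111.32)² + (0.017·102.46)²) = √(2.09427 + 3.03394) = 2.265 km
  S2: √((0.001·111.32)² + (0.015·102.46)²) = √(0.01239 + 2.36206) = 1.541 km
  S3: √((0.001·111.32)² + (-0.004·102.46)²) = √(0.01239 + 0.16797) = 0.425 km
  S4: √((0.019·111.32)² + (0.009·102.46)²) = √(4.47356 + 0.85034) = 2.307 km
  S5: √((0.025·111.32)² + (0.021·102.46)²) = √(7.74509 + 4.62964) = 3.518 km
  → nearest: S3 (0.425 km)
Q5 at 23.006°S, 45.753°W:
  S1: √((-0.003·111.32)² + (-0.004·102.46)²) = √(0.11153 + 0.16797) = 0.529 km
  S2: √((-0.015·111.32)² + (-0.006·102.46)²) = √(2.78823 + 0.37793) = 1.779 km
  S3: √((-0.015·111.32)² + (-0.025·102.46)²) = √(2.78823 + 6.56128) = 3.058 km
  S4: √((0.003·111.32)² + (-0.012·102.46)²) = √(0.11153 + 1.51172) = 1.274 km
  S5: √((0.009·111.32)² + (0.000·102.46)²) = √(1.00376 + 0.00000) = 1.002 km
  → nearest: S1 (0.529 km)

Q1→S3; Q2→S4; Q3→S4; Q4→S3; Q5→S1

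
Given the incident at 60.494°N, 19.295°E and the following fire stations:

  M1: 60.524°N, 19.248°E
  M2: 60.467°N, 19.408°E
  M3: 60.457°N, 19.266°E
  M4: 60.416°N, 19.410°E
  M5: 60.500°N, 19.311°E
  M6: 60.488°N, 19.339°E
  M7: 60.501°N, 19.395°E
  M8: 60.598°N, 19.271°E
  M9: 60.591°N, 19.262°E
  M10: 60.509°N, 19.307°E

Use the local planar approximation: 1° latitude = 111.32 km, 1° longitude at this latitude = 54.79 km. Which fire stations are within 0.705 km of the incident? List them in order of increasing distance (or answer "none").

Distances from 60.494°N, 19.295°E:
M1: √((0.030·111.32)² + (-0.047·54.79)²) = √(11.15293 + 6.63129) = 4.217 km
M2: √((-0.027·111.32)² + (0.113·54.79)²) = √(9.03387 + 38.33182) = 6.882 km
M3: √((-0.037·111.32)² + (-0.029·54.79)²) = √(16.96484 + 2.52463) = 4.415 km
M4: √((-0.078·111.32)² + (0.115·54.79)²) = √(75.39379 + 39.70071) = 10.728 km
M5: √((0.006·111.32)² + (0.016·54.79)²) = √(0.44612 + 0.76850) = 1.102 km
M6: √((-0.006·111.32)² + (0.044·54.79)²) = √(0.44612 + 5.81176) = 2.502 km
M7: √((0.007·111.32)² + (0.100·54.79)²) = √(0.60721 + 30.01944) = 5.534 km
M8: √((0.104·111.32)² + (-0.024·54.79)²) = √(134.03341 + 1.72912) = 11.652 km
M9: √((0.097·111.32)² + (-0.033·54.79)²) = √(116.59767 + 3.26912) = 10.948 km
M10: √((0.015·111.32)² + (0.012·54.79)²) = √(2.78823 + 0.43228) = 1.795 km
Threshold 0.705 km: none within range.

none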